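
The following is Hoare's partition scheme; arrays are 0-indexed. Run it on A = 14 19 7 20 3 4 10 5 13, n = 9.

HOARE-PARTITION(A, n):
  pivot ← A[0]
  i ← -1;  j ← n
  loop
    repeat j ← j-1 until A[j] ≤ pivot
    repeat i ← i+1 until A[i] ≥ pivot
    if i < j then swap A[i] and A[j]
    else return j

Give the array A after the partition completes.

13 5 7 10 3 4 20 19 14

pivot = A[0] = 14; i = -1, j = 9
j→8 (A[8]=13≤14), i→0 (A[0]=14≥14); i<j, swap → 13 19 7 20 3 4 10 5 14
j→7 (A[7]=5≤14), i→1 (A[1]=19≥14); i<j, swap → 13 5 7 20 3 4 10 19 14
j→6 (A[6]=10≤14), i→3 (A[3]=20≥14); i<j, swap → 13 5 7 10 3 4 20 19 14
j→5, i→6; i≥j, return j=5. A = 13 5 7 10 3 4 20 19 14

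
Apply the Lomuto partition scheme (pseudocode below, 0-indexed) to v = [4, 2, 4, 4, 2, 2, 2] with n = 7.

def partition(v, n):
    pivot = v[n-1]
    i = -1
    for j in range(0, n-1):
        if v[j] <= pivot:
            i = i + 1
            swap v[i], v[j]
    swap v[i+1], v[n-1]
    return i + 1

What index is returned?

pivot = v[6] = 2; i = -1
j=0: v[0]=4 > 2 → no swap
j=1: v[1]=2 ≤ 2 → i=0, swap v[0],v[1] → [2, 4, 4, 4, 2, 2, 2]
j=2: v[2]=4 > 2 → no swap
j=3: v[3]=4 > 2 → no swap
j=4: v[4]=2 ≤ 2 → i=1, swap v[1],v[4] → [2, 2, 4, 4, 4, 2, 2]
j=5: v[5]=2 ≤ 2 → i=2, swap v[2],v[5] → [2, 2, 2, 4, 4, 4, 2]
final swap v[3],v[6] → [2, 2, 2, 2, 4, 4, 4]; return 3

3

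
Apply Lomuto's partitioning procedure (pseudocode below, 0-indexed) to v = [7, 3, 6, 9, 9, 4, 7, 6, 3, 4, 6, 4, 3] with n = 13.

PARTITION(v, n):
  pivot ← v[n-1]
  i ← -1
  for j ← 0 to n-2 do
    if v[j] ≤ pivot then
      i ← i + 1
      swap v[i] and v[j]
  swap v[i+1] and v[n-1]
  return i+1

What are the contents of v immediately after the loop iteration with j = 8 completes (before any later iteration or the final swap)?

pivot = v[12] = 3; i = -1
j=0: v[0]=7 > 3 → no swap
j=1: v[1]=3 ≤ 3 → i=0, swap v[0],v[1] → [3, 7, 6, 9, 9, 4, 7, 6, 3, 4, 6, 4, 3]
j=2: v[2]=6 > 3 → no swap
j=3: v[3]=9 > 3 → no swap
j=4: v[4]=9 > 3 → no swap
j=5: v[5]=4 > 3 → no swap
j=6: v[6]=7 > 3 → no swap
j=7: v[7]=6 > 3 → no swap
j=8: v[8]=3 ≤ 3 → i=1, swap v[1],v[8] → [3, 3, 6, 9, 9, 4, 7, 6, 7, 4, 6, 4, 3]
(after j=8) v = [3, 3, 6, 9, 9, 4, 7, 6, 7, 4, 6, 4, 3]

[3, 3, 6, 9, 9, 4, 7, 6, 7, 4, 6, 4, 3]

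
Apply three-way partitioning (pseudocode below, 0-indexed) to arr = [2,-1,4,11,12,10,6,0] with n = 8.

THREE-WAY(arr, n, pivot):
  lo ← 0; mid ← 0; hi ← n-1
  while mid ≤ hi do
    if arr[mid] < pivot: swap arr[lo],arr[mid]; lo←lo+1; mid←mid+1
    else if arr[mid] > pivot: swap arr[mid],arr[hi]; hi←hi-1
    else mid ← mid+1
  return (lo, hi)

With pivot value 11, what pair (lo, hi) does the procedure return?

pivot = 11; lo=0, mid=0, hi=7
arr[mid]=2<11: swap arr[0],arr[0]; lo=1,mid=1 → [2,-1,4,11,12,10,6,0]
arr[mid]=-1<11: swap arr[1],arr[1]; lo=2,mid=2 → [2,-1,4,11,12,10,6,0]
arr[mid]=4<11: swap arr[2],arr[2]; lo=3,mid=3 → [2,-1,4,11,12,10,6,0]
arr[mid]=11=11: mid=4
arr[mid]=12>11: swap arr[4],arr[7]; hi=6 → [2,-1,4,11,0,10,6,12]
arr[mid]=0<11: swap arr[3],arr[4]; lo=4,mid=5 → [2,-1,4,0,11,10,6,12]
arr[mid]=10<11: swap arr[4],arr[5]; lo=5,mid=6 → [2,-1,4,0,10,11,6,12]
arr[mid]=6<11: swap arr[5],arr[6]; lo=6,mid=7 → [2,-1,4,0,10,6,11,12]
end: lo=6, hi=6; arr = [2,-1,4,0,10,6,11,12]

(6, 6)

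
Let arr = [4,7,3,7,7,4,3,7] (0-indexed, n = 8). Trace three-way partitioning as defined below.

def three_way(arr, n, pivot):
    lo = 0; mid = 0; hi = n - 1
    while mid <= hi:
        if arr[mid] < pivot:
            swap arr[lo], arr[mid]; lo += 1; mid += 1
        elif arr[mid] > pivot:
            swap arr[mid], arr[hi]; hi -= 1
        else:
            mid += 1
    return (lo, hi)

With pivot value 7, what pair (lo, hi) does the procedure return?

(4, 7)

lo=0 mid=0 hi=7
4<7: swap(0,0), lo=1 mid=1 ⇒ [4,7,3,7,7,4,3,7]
7=7: mid=2
3<7: swap(1,2), lo=2 mid=3 ⇒ [4,3,7,7,7,4,3,7]
7=7: mid=4
7=7: mid=5
4<7: swap(2,5), lo=3 mid=6 ⇒ [4,3,4,7,7,7,3,7]
3<7: swap(3,6), lo=4 mid=7 ⇒ [4,3,4,3,7,7,7,7]
7=7: mid=8
done. lo=4 hi=7; arr=[4,3,4,3,7,7,7,7]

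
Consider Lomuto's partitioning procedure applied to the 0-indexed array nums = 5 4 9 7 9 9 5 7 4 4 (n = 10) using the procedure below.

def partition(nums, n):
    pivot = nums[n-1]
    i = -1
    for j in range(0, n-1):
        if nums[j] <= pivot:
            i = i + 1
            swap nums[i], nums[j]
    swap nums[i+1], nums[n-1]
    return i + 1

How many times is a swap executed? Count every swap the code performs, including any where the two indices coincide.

3

pivot=4, i=-1
j=0: 5>4, skip
j=1: 4≤4, i=0, swap(0,1) ⇒ 4 5 9 7 9 9 5 7 4 4
j=2: 9>4, skip
j=3: 7>4, skip
j=4: 9>4, skip
j=5: 9>4, skip
j=6: 5>4, skip
j=7: 7>4, skip
j=8: 4≤4, i=1, swap(1,8) ⇒ 4 4 9 7 9 9 5 7 5 4
swap(2,9) ⇒ 4 4 4 7 9 9 5 7 5 9; return 2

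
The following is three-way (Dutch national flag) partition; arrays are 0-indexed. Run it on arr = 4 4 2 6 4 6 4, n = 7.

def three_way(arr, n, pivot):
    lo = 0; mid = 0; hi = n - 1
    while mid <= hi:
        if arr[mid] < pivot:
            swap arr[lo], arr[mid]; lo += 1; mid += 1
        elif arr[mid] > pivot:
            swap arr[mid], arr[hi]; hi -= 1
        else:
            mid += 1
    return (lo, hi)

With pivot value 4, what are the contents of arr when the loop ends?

pivot = 4; lo=0, mid=0, hi=6
arr[mid]=4=4: mid=1
arr[mid]=4=4: mid=2
arr[mid]=2<4: swap arr[0],arr[2]; lo=1,mid=3 → 2 4 4 6 4 6 4
arr[mid]=6>4: swap arr[3],arr[6]; hi=5 → 2 4 4 4 4 6 6
arr[mid]=4=4: mid=4
arr[mid]=4=4: mid=5
arr[mid]=6>4: swap arr[5],arr[5]; hi=4 → 2 4 4 4 4 6 6
end: lo=1, hi=4; arr = 2 4 4 4 4 6 6

2 4 4 4 4 6 6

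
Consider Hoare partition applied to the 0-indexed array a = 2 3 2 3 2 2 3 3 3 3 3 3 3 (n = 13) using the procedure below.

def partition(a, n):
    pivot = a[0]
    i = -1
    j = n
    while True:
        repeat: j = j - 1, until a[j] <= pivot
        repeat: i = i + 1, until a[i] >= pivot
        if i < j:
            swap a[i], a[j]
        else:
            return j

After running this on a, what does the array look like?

pivot = a[0] = 2; i = -1, j = 13
j→5 (a[5]=2≤2), i→0 (a[0]=2≥2); i<j, swap → 2 3 2 3 2 2 3 3 3 3 3 3 3
j→4 (a[4]=2≤2), i→1 (a[1]=3≥2); i<j, swap → 2 2 2 3 3 2 3 3 3 3 3 3 3
j→2, i→2; i≥j, return j=2. a = 2 2 2 3 3 2 3 3 3 3 3 3 3

2 2 2 3 3 2 3 3 3 3 3 3 3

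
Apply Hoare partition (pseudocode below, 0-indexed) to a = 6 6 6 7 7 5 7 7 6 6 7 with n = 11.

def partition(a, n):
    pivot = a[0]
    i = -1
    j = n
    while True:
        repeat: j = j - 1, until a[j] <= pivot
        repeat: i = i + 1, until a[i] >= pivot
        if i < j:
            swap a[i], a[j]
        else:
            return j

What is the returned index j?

pivot = a[0] = 6; i = -1, j = 11
j→9 (a[9]=6≤6), i→0 (a[0]=6≥6); i<j, swap → 6 6 6 7 7 5 7 7 6 6 7
j→8 (a[8]=6≤6), i→1 (a[1]=6≥6); i<j, swap → 6 6 6 7 7 5 7 7 6 6 7
j→5 (a[5]=5≤6), i→2 (a[2]=6≥6); i<j, swap → 6 6 5 7 7 6 7 7 6 6 7
j→2, i→3; i≥j, return j=2. a = 6 6 5 7 7 6 7 7 6 6 7

2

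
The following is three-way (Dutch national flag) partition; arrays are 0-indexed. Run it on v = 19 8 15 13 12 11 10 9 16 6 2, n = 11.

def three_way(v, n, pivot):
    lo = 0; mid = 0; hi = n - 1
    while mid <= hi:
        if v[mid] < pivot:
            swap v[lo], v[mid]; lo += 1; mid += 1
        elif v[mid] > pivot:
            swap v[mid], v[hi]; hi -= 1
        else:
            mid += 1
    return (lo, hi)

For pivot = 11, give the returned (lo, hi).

(5, 5)

pivot = 11; lo=0, mid=0, hi=10
v[mid]=19>11: swap v[0],v[10]; hi=9 → 2 8 15 13 12 11 10 9 16 6 19
v[mid]=2<11: swap v[0],v[0]; lo=1,mid=1 → 2 8 15 13 12 11 10 9 16 6 19
v[mid]=8<11: swap v[1],v[1]; lo=2,mid=2 → 2 8 15 13 12 11 10 9 16 6 19
v[mid]=15>11: swap v[2],v[9]; hi=8 → 2 8 6 13 12 11 10 9 16 15 19
v[mid]=6<11: swap v[2],v[2]; lo=3,mid=3 → 2 8 6 13 12 11 10 9 16 15 19
v[mid]=13>11: swap v[3],v[8]; hi=7 → 2 8 6 16 12 11 10 9 13 15 19
v[mid]=16>11: swap v[3],v[7]; hi=6 → 2 8 6 9 12 11 10 16 13 15 19
v[mid]=9<11: swap v[3],v[3]; lo=4,mid=4 → 2 8 6 9 12 11 10 16 13 15 19
v[mid]=12>11: swap v[4],v[6]; hi=5 → 2 8 6 9 10 11 12 16 13 15 19
v[mid]=10<11: swap v[4],v[4]; lo=5,mid=5 → 2 8 6 9 10 11 12 16 13 15 19
v[mid]=11=11: mid=6
end: lo=5, hi=5; v = 2 8 6 9 10 11 12 16 13 15 19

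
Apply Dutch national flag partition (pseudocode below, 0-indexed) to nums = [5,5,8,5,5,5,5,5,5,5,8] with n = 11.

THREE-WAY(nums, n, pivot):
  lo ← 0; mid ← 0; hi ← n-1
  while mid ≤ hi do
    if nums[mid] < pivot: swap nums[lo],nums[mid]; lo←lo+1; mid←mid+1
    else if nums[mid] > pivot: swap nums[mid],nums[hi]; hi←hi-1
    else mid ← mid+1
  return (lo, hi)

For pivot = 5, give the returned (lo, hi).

pivot = 5; lo=0, mid=0, hi=10
nums[mid]=5=5: mid=1
nums[mid]=5=5: mid=2
nums[mid]=8>5: swap nums[2],nums[10]; hi=9 → [5,5,8,5,5,5,5,5,5,5,8]
nums[mid]=8>5: swap nums[2],nums[9]; hi=8 → [5,5,5,5,5,5,5,5,5,8,8]
nums[mid]=5=5: mid=3
nums[mid]=5=5: mid=4
nums[mid]=5=5: mid=5
nums[mid]=5=5: mid=6
nums[mid]=5=5: mid=7
nums[mid]=5=5: mid=8
nums[mid]=5=5: mid=9
end: lo=0, hi=8; nums = [5,5,5,5,5,5,5,5,5,8,8]

(0, 8)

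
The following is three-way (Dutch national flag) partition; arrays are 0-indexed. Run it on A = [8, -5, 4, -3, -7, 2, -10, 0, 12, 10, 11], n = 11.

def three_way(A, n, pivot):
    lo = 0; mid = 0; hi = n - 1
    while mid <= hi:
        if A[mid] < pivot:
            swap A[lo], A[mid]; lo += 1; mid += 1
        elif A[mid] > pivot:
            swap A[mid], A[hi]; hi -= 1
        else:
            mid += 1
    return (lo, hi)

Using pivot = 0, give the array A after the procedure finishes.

[-5, -10, -3, -7, 0, 2, 4, 12, 10, 11, 8]

pivot = 0; lo=0, mid=0, hi=10
A[mid]=8>0: swap A[0],A[10]; hi=9 → [11, -5, 4, -3, -7, 2, -10, 0, 12, 10, 8]
A[mid]=11>0: swap A[0],A[9]; hi=8 → [10, -5, 4, -3, -7, 2, -10, 0, 12, 11, 8]
A[mid]=10>0: swap A[0],A[8]; hi=7 → [12, -5, 4, -3, -7, 2, -10, 0, 10, 11, 8]
A[mid]=12>0: swap A[0],A[7]; hi=6 → [0, -5, 4, -3, -7, 2, -10, 12, 10, 11, 8]
A[mid]=0=0: mid=1
A[mid]=-5<0: swap A[0],A[1]; lo=1,mid=2 → [-5, 0, 4, -3, -7, 2, -10, 12, 10, 11, 8]
A[mid]=4>0: swap A[2],A[6]; hi=5 → [-5, 0, -10, -3, -7, 2, 4, 12, 10, 11, 8]
A[mid]=-10<0: swap A[1],A[2]; lo=2,mid=3 → [-5, -10, 0, -3, -7, 2, 4, 12, 10, 11, 8]
A[mid]=-3<0: swap A[2],A[3]; lo=3,mid=4 → [-5, -10, -3, 0, -7, 2, 4, 12, 10, 11, 8]
A[mid]=-7<0: swap A[3],A[4]; lo=4,mid=5 → [-5, -10, -3, -7, 0, 2, 4, 12, 10, 11, 8]
A[mid]=2>0: swap A[5],A[5]; hi=4 → [-5, -10, -3, -7, 0, 2, 4, 12, 10, 11, 8]
end: lo=4, hi=4; A = [-5, -10, -3, -7, 0, 2, 4, 12, 10, 11, 8]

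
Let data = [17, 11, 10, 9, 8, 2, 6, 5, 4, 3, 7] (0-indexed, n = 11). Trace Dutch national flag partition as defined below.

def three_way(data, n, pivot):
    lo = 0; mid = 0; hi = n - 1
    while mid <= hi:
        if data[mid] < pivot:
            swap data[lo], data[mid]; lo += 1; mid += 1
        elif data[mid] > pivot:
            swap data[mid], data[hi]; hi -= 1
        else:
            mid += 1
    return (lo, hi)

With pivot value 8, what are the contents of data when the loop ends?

pivot = 8; lo=0, mid=0, hi=10
data[mid]=17>8: swap data[0],data[10]; hi=9 → [7, 11, 10, 9, 8, 2, 6, 5, 4, 3, 17]
data[mid]=7<8: swap data[0],data[0]; lo=1,mid=1 → [7, 11, 10, 9, 8, 2, 6, 5, 4, 3, 17]
data[mid]=11>8: swap data[1],data[9]; hi=8 → [7, 3, 10, 9, 8, 2, 6, 5, 4, 11, 17]
data[mid]=3<8: swap data[1],data[1]; lo=2,mid=2 → [7, 3, 10, 9, 8, 2, 6, 5, 4, 11, 17]
data[mid]=10>8: swap data[2],data[8]; hi=7 → [7, 3, 4, 9, 8, 2, 6, 5, 10, 11, 17]
data[mid]=4<8: swap data[2],data[2]; lo=3,mid=3 → [7, 3, 4, 9, 8, 2, 6, 5, 10, 11, 17]
data[mid]=9>8: swap data[3],data[7]; hi=6 → [7, 3, 4, 5, 8, 2, 6, 9, 10, 11, 17]
data[mid]=5<8: swap data[3],data[3]; lo=4,mid=4 → [7, 3, 4, 5, 8, 2, 6, 9, 10, 11, 17]
data[mid]=8=8: mid=5
data[mid]=2<8: swap data[4],data[5]; lo=5,mid=6 → [7, 3, 4, 5, 2, 8, 6, 9, 10, 11, 17]
data[mid]=6<8: swap data[5],data[6]; lo=6,mid=7 → [7, 3, 4, 5, 2, 6, 8, 9, 10, 11, 17]
end: lo=6, hi=6; data = [7, 3, 4, 5, 2, 6, 8, 9, 10, 11, 17]

[7, 3, 4, 5, 2, 6, 8, 9, 10, 11, 17]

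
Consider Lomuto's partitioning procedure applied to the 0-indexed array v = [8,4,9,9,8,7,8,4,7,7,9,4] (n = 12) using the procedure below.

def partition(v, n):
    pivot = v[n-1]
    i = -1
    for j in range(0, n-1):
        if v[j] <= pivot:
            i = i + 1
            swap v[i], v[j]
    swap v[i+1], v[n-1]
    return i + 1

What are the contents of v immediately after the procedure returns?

[4,4,4,9,8,7,8,8,7,7,9,9]

pivot=4, i=-1
j=0: 8>4, skip
j=1: 4≤4, i=0, swap(0,1) ⇒ [4,8,9,9,8,7,8,4,7,7,9,4]
j=2: 9>4, skip
j=3: 9>4, skip
j=4: 8>4, skip
j=5: 7>4, skip
j=6: 8>4, skip
j=7: 4≤4, i=1, swap(1,7) ⇒ [4,4,9,9,8,7,8,8,7,7,9,4]
j=8: 7>4, skip
j=9: 7>4, skip
j=10: 9>4, skip
swap(2,11) ⇒ [4,4,4,9,8,7,8,8,7,7,9,9]; return 2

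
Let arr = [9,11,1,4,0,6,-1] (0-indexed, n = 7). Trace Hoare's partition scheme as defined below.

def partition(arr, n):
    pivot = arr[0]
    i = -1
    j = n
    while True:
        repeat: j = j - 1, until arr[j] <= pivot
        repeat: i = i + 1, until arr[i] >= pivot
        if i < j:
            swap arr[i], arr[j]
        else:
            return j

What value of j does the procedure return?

4

pivot = arr[0] = 9; i = -1, j = 7
j→6 (arr[6]=-1≤9), i→0 (arr[0]=9≥9); i<j, swap → [-1,11,1,4,0,6,9]
j→5 (arr[5]=6≤9), i→1 (arr[1]=11≥9); i<j, swap → [-1,6,1,4,0,11,9]
j→4, i→5; i≥j, return j=4. arr = [-1,6,1,4,0,11,9]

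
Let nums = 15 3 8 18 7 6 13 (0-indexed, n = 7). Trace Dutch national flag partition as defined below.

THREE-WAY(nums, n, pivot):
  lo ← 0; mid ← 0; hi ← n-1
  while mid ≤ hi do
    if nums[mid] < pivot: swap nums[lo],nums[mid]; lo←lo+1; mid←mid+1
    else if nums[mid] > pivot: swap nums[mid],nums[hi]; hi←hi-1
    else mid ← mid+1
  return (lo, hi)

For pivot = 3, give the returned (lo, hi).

lo=0 mid=0 hi=6
15>3: swap(0,6), hi=5 ⇒ 13 3 8 18 7 6 15
13>3: swap(0,5), hi=4 ⇒ 6 3 8 18 7 13 15
6>3: swap(0,4), hi=3 ⇒ 7 3 8 18 6 13 15
7>3: swap(0,3), hi=2 ⇒ 18 3 8 7 6 13 15
18>3: swap(0,2), hi=1 ⇒ 8 3 18 7 6 13 15
8>3: swap(0,1), hi=0 ⇒ 3 8 18 7 6 13 15
3=3: mid=1
done. lo=0 hi=0; nums=3 8 18 7 6 13 15

(0, 0)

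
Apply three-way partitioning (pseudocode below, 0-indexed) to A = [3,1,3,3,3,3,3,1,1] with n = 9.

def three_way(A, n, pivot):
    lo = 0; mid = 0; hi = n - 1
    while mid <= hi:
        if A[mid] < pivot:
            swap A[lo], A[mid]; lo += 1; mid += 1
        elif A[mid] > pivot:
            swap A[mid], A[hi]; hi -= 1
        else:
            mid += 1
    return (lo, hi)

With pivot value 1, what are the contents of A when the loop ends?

pivot = 1; lo=0, mid=0, hi=8
A[mid]=3>1: swap A[0],A[8]; hi=7 → [1,1,3,3,3,3,3,1,3]
A[mid]=1=1: mid=1
A[mid]=1=1: mid=2
A[mid]=3>1: swap A[2],A[7]; hi=6 → [1,1,1,3,3,3,3,3,3]
A[mid]=1=1: mid=3
A[mid]=3>1: swap A[3],A[6]; hi=5 → [1,1,1,3,3,3,3,3,3]
A[mid]=3>1: swap A[3],A[5]; hi=4 → [1,1,1,3,3,3,3,3,3]
A[mid]=3>1: swap A[3],A[4]; hi=3 → [1,1,1,3,3,3,3,3,3]
A[mid]=3>1: swap A[3],A[3]; hi=2 → [1,1,1,3,3,3,3,3,3]
end: lo=0, hi=2; A = [1,1,1,3,3,3,3,3,3]

[1,1,1,3,3,3,3,3,3]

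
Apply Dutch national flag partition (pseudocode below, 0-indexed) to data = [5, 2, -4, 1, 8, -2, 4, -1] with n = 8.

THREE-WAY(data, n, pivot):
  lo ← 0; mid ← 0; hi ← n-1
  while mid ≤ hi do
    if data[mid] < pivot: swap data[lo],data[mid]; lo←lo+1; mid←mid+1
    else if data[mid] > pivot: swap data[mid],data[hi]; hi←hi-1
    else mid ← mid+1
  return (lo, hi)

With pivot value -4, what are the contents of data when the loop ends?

pivot = -4; lo=0, mid=0, hi=7
data[mid]=5>-4: swap data[0],data[7]; hi=6 → [-1, 2, -4, 1, 8, -2, 4, 5]
data[mid]=-1>-4: swap data[0],data[6]; hi=5 → [4, 2, -4, 1, 8, -2, -1, 5]
data[mid]=4>-4: swap data[0],data[5]; hi=4 → [-2, 2, -4, 1, 8, 4, -1, 5]
data[mid]=-2>-4: swap data[0],data[4]; hi=3 → [8, 2, -4, 1, -2, 4, -1, 5]
data[mid]=8>-4: swap data[0],data[3]; hi=2 → [1, 2, -4, 8, -2, 4, -1, 5]
data[mid]=1>-4: swap data[0],data[2]; hi=1 → [-4, 2, 1, 8, -2, 4, -1, 5]
data[mid]=-4=-4: mid=1
data[mid]=2>-4: swap data[1],data[1]; hi=0 → [-4, 2, 1, 8, -2, 4, -1, 5]
end: lo=0, hi=0; data = [-4, 2, 1, 8, -2, 4, -1, 5]

[-4, 2, 1, 8, -2, 4, -1, 5]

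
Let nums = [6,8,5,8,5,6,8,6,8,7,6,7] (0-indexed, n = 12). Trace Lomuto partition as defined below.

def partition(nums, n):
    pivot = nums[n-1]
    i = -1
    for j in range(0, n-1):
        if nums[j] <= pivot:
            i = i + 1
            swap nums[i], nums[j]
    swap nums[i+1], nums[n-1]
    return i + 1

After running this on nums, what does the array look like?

[6,5,5,6,6,7,6,7,8,8,8,8]

pivot = nums[11] = 7; i = -1
j=0: nums[0]=6 ≤ 7 → i=0, swap nums[0],nums[0] (no change) → [6,8,5,8,5,6,8,6,8,7,6,7]
j=1: nums[1]=8 > 7 → no swap
j=2: nums[2]=5 ≤ 7 → i=1, swap nums[1],nums[2] → [6,5,8,8,5,6,8,6,8,7,6,7]
j=3: nums[3]=8 > 7 → no swap
j=4: nums[4]=5 ≤ 7 → i=2, swap nums[2],nums[4] → [6,5,5,8,8,6,8,6,8,7,6,7]
j=5: nums[5]=6 ≤ 7 → i=3, swap nums[3],nums[5] → [6,5,5,6,8,8,8,6,8,7,6,7]
j=6: nums[6]=8 > 7 → no swap
j=7: nums[7]=6 ≤ 7 → i=4, swap nums[4],nums[7] → [6,5,5,6,6,8,8,8,8,7,6,7]
j=8: nums[8]=8 > 7 → no swap
j=9: nums[9]=7 ≤ 7 → i=5, swap nums[5],nums[9] → [6,5,5,6,6,7,8,8,8,8,6,7]
j=10: nums[10]=6 ≤ 7 → i=6, swap nums[6],nums[10] → [6,5,5,6,6,7,6,8,8,8,8,7]
final swap nums[7],nums[11] → [6,5,5,6,6,7,6,7,8,8,8,8]; return 7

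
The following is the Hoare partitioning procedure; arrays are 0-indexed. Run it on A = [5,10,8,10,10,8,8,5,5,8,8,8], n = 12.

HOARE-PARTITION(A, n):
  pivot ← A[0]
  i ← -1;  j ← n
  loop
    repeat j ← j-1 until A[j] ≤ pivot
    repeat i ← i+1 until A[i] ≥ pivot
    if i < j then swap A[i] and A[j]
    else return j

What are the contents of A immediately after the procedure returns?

pivot = A[0] = 5; i = -1, j = 12
j→8 (A[8]=5≤5), i→0 (A[0]=5≥5); i<j, swap → [5,10,8,10,10,8,8,5,5,8,8,8]
j→7 (A[7]=5≤5), i→1 (A[1]=10≥5); i<j, swap → [5,5,8,10,10,8,8,10,5,8,8,8]
j→1, i→2; i≥j, return j=1. A = [5,5,8,10,10,8,8,10,5,8,8,8]

[5,5,8,10,10,8,8,10,5,8,8,8]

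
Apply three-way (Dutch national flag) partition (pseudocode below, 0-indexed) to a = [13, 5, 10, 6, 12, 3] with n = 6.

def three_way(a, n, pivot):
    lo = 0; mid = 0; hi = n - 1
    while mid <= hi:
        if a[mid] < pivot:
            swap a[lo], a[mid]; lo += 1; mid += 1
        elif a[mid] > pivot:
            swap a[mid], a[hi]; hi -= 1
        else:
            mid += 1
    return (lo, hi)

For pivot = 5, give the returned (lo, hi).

pivot = 5; lo=0, mid=0, hi=5
a[mid]=13>5: swap a[0],a[5]; hi=4 → [3, 5, 10, 6, 12, 13]
a[mid]=3<5: swap a[0],a[0]; lo=1,mid=1 → [3, 5, 10, 6, 12, 13]
a[mid]=5=5: mid=2
a[mid]=10>5: swap a[2],a[4]; hi=3 → [3, 5, 12, 6, 10, 13]
a[mid]=12>5: swap a[2],a[3]; hi=2 → [3, 5, 6, 12, 10, 13]
a[mid]=6>5: swap a[2],a[2]; hi=1 → [3, 5, 6, 12, 10, 13]
end: lo=1, hi=1; a = [3, 5, 6, 12, 10, 13]

(1, 1)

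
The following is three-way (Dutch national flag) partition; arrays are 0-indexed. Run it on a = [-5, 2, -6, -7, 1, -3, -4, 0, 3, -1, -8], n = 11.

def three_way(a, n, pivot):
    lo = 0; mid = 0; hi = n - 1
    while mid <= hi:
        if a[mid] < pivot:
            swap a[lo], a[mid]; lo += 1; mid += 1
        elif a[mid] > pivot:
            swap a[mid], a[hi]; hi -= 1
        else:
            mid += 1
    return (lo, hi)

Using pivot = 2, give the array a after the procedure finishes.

[-5, -6, -7, 1, -3, -4, 0, -8, -1, 2, 3]

lo=0 mid=0 hi=10
-5<2: swap(0,0), lo=1 mid=1 ⇒ [-5, 2, -6, -7, 1, -3, -4, 0, 3, -1, -8]
2=2: mid=2
-6<2: swap(1,2), lo=2 mid=3 ⇒ [-5, -6, 2, -7, 1, -3, -4, 0, 3, -1, -8]
-7<2: swap(2,3), lo=3 mid=4 ⇒ [-5, -6, -7, 2, 1, -3, -4, 0, 3, -1, -8]
1<2: swap(3,4), lo=4 mid=5 ⇒ [-5, -6, -7, 1, 2, -3, -4, 0, 3, -1, -8]
-3<2: swap(4,5), lo=5 mid=6 ⇒ [-5, -6, -7, 1, -3, 2, -4, 0, 3, -1, -8]
-4<2: swap(5,6), lo=6 mid=7 ⇒ [-5, -6, -7, 1, -3, -4, 2, 0, 3, -1, -8]
0<2: swap(6,7), lo=7 mid=8 ⇒ [-5, -6, -7, 1, -3, -4, 0, 2, 3, -1, -8]
3>2: swap(8,10), hi=9 ⇒ [-5, -6, -7, 1, -3, -4, 0, 2, -8, -1, 3]
-8<2: swap(7,8), lo=8 mid=9 ⇒ [-5, -6, -7, 1, -3, -4, 0, -8, 2, -1, 3]
-1<2: swap(8,9), lo=9 mid=10 ⇒ [-5, -6, -7, 1, -3, -4, 0, -8, -1, 2, 3]
done. lo=9 hi=9; a=[-5, -6, -7, 1, -3, -4, 0, -8, -1, 2, 3]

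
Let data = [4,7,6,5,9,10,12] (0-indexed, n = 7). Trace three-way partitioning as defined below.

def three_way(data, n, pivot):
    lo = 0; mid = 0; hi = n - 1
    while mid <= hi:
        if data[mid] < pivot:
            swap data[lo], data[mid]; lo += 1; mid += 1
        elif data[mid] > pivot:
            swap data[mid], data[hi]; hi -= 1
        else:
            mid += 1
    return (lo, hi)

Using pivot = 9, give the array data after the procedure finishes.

lo=0 mid=0 hi=6
4<9: swap(0,0), lo=1 mid=1 ⇒ [4,7,6,5,9,10,12]
7<9: swap(1,1), lo=2 mid=2 ⇒ [4,7,6,5,9,10,12]
6<9: swap(2,2), lo=3 mid=3 ⇒ [4,7,6,5,9,10,12]
5<9: swap(3,3), lo=4 mid=4 ⇒ [4,7,6,5,9,10,12]
9=9: mid=5
10>9: swap(5,6), hi=5 ⇒ [4,7,6,5,9,12,10]
12>9: swap(5,5), hi=4 ⇒ [4,7,6,5,9,12,10]
done. lo=4 hi=4; data=[4,7,6,5,9,12,10]

[4,7,6,5,9,12,10]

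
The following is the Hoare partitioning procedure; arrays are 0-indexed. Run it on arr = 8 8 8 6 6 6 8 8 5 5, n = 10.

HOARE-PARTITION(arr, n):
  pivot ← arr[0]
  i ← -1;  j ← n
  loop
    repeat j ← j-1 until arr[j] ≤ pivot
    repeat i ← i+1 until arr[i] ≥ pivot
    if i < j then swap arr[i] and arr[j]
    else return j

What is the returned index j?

6

pivot = arr[0] = 8; i = -1, j = 10
j→9 (arr[9]=5≤8), i→0 (arr[0]=8≥8); i<j, swap → 5 8 8 6 6 6 8 8 5 8
j→8 (arr[8]=5≤8), i→1 (arr[1]=8≥8); i<j, swap → 5 5 8 6 6 6 8 8 8 8
j→7 (arr[7]=8≤8), i→2 (arr[2]=8≥8); i<j, swap → 5 5 8 6 6 6 8 8 8 8
j→6, i→6; i≥j, return j=6. arr = 5 5 8 6 6 6 8 8 8 8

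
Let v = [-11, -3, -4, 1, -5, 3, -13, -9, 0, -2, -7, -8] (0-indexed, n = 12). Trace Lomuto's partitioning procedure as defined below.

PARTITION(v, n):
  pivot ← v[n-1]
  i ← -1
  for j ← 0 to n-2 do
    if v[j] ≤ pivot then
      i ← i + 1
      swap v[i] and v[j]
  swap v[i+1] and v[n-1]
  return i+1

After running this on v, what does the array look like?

[-11, -13, -9, -8, -5, 3, -3, -4, 0, -2, -7, 1]

pivot=-8, i=-1
j=0: -11≤-8, i=0, swap(0,0) ⇒ [-11, -3, -4, 1, -5, 3, -13, -9, 0, -2, -7, -8]
j=1: -3>-8, skip
j=2: -4>-8, skip
j=3: 1>-8, skip
j=4: -5>-8, skip
j=5: 3>-8, skip
j=6: -13≤-8, i=1, swap(1,6) ⇒ [-11, -13, -4, 1, -5, 3, -3, -9, 0, -2, -7, -8]
j=7: -9≤-8, i=2, swap(2,7) ⇒ [-11, -13, -9, 1, -5, 3, -3, -4, 0, -2, -7, -8]
j=8: 0>-8, skip
j=9: -2>-8, skip
j=10: -7>-8, skip
swap(3,11) ⇒ [-11, -13, -9, -8, -5, 3, -3, -4, 0, -2, -7, 1]; return 3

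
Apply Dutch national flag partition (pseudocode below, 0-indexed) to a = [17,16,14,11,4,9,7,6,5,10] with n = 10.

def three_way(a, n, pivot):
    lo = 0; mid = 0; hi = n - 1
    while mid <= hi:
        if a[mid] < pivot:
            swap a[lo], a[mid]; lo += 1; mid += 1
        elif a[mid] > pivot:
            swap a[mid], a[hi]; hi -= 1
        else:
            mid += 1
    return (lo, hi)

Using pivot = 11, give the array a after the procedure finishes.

pivot = 11; lo=0, mid=0, hi=9
a[mid]=17>11: swap a[0],a[9]; hi=8 → [10,16,14,11,4,9,7,6,5,17]
a[mid]=10<11: swap a[0],a[0]; lo=1,mid=1 → [10,16,14,11,4,9,7,6,5,17]
a[mid]=16>11: swap a[1],a[8]; hi=7 → [10,5,14,11,4,9,7,6,16,17]
a[mid]=5<11: swap a[1],a[1]; lo=2,mid=2 → [10,5,14,11,4,9,7,6,16,17]
a[mid]=14>11: swap a[2],a[7]; hi=6 → [10,5,6,11,4,9,7,14,16,17]
a[mid]=6<11: swap a[2],a[2]; lo=3,mid=3 → [10,5,6,11,4,9,7,14,16,17]
a[mid]=11=11: mid=4
a[mid]=4<11: swap a[3],a[4]; lo=4,mid=5 → [10,5,6,4,11,9,7,14,16,17]
a[mid]=9<11: swap a[4],a[5]; lo=5,mid=6 → [10,5,6,4,9,11,7,14,16,17]
a[mid]=7<11: swap a[5],a[6]; lo=6,mid=7 → [10,5,6,4,9,7,11,14,16,17]
end: lo=6, hi=6; a = [10,5,6,4,9,7,11,14,16,17]

[10,5,6,4,9,7,11,14,16,17]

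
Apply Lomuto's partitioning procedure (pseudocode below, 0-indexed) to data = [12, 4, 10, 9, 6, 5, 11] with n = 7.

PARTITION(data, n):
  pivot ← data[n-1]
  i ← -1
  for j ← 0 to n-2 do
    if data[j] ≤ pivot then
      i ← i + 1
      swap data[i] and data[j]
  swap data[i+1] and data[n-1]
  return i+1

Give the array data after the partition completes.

pivot = data[6] = 11; i = -1
j=0: data[0]=12 > 11 → no swap
j=1: data[1]=4 ≤ 11 → i=0, swap data[0],data[1] → [4, 12, 10, 9, 6, 5, 11]
j=2: data[2]=10 ≤ 11 → i=1, swap data[1],data[2] → [4, 10, 12, 9, 6, 5, 11]
j=3: data[3]=9 ≤ 11 → i=2, swap data[2],data[3] → [4, 10, 9, 12, 6, 5, 11]
j=4: data[4]=6 ≤ 11 → i=3, swap data[3],data[4] → [4, 10, 9, 6, 12, 5, 11]
j=5: data[5]=5 ≤ 11 → i=4, swap data[4],data[5] → [4, 10, 9, 6, 5, 12, 11]
final swap data[5],data[6] → [4, 10, 9, 6, 5, 11, 12]; return 5

[4, 10, 9, 6, 5, 11, 12]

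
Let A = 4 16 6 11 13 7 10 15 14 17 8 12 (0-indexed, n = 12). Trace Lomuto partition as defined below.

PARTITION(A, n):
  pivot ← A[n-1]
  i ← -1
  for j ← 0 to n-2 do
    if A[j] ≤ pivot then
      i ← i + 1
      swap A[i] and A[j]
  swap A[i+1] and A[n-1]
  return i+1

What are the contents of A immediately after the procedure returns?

pivot=12, i=-1
j=0: 4≤12, i=0, swap(0,0) ⇒ 4 16 6 11 13 7 10 15 14 17 8 12
j=1: 16>12, skip
j=2: 6≤12, i=1, swap(1,2) ⇒ 4 6 16 11 13 7 10 15 14 17 8 12
j=3: 11≤12, i=2, swap(2,3) ⇒ 4 6 11 16 13 7 10 15 14 17 8 12
j=4: 13>12, skip
j=5: 7≤12, i=3, swap(3,5) ⇒ 4 6 11 7 13 16 10 15 14 17 8 12
j=6: 10≤12, i=4, swap(4,6) ⇒ 4 6 11 7 10 16 13 15 14 17 8 12
j=7: 15>12, skip
j=8: 14>12, skip
j=9: 17>12, skip
j=10: 8≤12, i=5, swap(5,10) ⇒ 4 6 11 7 10 8 13 15 14 17 16 12
swap(6,11) ⇒ 4 6 11 7 10 8 12 15 14 17 16 13; return 6

4 6 11 7 10 8 12 15 14 17 16 13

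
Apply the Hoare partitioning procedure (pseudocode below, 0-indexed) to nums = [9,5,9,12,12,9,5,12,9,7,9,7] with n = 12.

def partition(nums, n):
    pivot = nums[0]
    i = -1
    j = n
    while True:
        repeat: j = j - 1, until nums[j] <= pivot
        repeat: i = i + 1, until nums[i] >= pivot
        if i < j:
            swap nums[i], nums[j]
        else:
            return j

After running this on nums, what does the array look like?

pivot = nums[0] = 9; i = -1, j = 12
j→11 (nums[11]=7≤9), i→0 (nums[0]=9≥9); i<j, swap → [7,5,9,12,12,9,5,12,9,7,9,9]
j→10 (nums[10]=9≤9), i→2 (nums[2]=9≥9); i<j, swap → [7,5,9,12,12,9,5,12,9,7,9,9]
j→9 (nums[9]=7≤9), i→3 (nums[3]=12≥9); i<j, swap → [7,5,9,7,12,9,5,12,9,12,9,9]
j→8 (nums[8]=9≤9), i→4 (nums[4]=12≥9); i<j, swap → [7,5,9,7,9,9,5,12,12,12,9,9]
j→6 (nums[6]=5≤9), i→5 (nums[5]=9≥9); i<j, swap → [7,5,9,7,9,5,9,12,12,12,9,9]
j→5, i→6; i≥j, return j=5. nums = [7,5,9,7,9,5,9,12,12,12,9,9]

[7,5,9,7,9,5,9,12,12,12,9,9]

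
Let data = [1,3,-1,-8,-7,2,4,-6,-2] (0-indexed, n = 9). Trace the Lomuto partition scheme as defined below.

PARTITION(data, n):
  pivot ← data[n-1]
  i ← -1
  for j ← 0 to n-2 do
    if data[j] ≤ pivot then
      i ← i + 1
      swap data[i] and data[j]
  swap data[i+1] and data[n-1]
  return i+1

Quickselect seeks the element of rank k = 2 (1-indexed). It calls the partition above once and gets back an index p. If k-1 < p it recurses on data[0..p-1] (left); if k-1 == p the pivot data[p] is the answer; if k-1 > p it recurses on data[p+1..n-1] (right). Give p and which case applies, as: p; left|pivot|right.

pivot=-2, i=-1
j=0: 1>-2, skip
j=1: 3>-2, skip
j=2: -1>-2, skip
j=3: -8≤-2, i=0, swap(0,3) ⇒ [-8,3,-1,1,-7,2,4,-6,-2]
j=4: -7≤-2, i=1, swap(1,4) ⇒ [-8,-7,-1,1,3,2,4,-6,-2]
j=5: 2>-2, skip
j=6: 4>-2, skip
j=7: -6≤-2, i=2, swap(2,7) ⇒ [-8,-7,-6,1,3,2,4,-1,-2]
swap(3,8) ⇒ [-8,-7,-6,-2,3,2,4,-1,1]; return 3
p = 3; k-1 = 1 < 3 ⇒ left

3; left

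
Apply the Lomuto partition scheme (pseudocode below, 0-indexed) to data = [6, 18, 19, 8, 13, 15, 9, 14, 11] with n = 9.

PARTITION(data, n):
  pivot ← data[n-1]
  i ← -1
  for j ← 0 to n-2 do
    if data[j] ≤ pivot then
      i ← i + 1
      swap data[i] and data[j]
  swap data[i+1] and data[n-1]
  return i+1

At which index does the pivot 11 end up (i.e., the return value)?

pivot=11, i=-1
j=0: 6≤11, i=0, swap(0,0) ⇒ [6, 18, 19, 8, 13, 15, 9, 14, 11]
j=1: 18>11, skip
j=2: 19>11, skip
j=3: 8≤11, i=1, swap(1,3) ⇒ [6, 8, 19, 18, 13, 15, 9, 14, 11]
j=4: 13>11, skip
j=5: 15>11, skip
j=6: 9≤11, i=2, swap(2,6) ⇒ [6, 8, 9, 18, 13, 15, 19, 14, 11]
j=7: 14>11, skip
swap(3,8) ⇒ [6, 8, 9, 11, 13, 15, 19, 14, 18]; return 3

3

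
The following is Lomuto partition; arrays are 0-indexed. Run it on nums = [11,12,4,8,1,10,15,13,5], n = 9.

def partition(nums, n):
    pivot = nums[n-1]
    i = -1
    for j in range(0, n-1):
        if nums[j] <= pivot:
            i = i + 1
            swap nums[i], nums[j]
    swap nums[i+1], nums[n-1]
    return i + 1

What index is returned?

pivot=5, i=-1
j=0: 11>5, skip
j=1: 12>5, skip
j=2: 4≤5, i=0, swap(0,2) ⇒ [4,12,11,8,1,10,15,13,5]
j=3: 8>5, skip
j=4: 1≤5, i=1, swap(1,4) ⇒ [4,1,11,8,12,10,15,13,5]
j=5: 10>5, skip
j=6: 15>5, skip
j=7: 13>5, skip
swap(2,8) ⇒ [4,1,5,8,12,10,15,13,11]; return 2

2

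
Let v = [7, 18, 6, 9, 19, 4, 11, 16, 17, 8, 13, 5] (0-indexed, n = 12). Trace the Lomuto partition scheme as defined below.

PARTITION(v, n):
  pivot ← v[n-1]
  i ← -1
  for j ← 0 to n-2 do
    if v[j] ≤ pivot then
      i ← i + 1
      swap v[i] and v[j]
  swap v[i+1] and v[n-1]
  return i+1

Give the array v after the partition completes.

pivot = v[11] = 5; i = -1
j=0: v[0]=7 > 5 → no swap
j=1: v[1]=18 > 5 → no swap
j=2: v[2]=6 > 5 → no swap
j=3: v[3]=9 > 5 → no swap
j=4: v[4]=19 > 5 → no swap
j=5: v[5]=4 ≤ 5 → i=0, swap v[0],v[5] → [4, 18, 6, 9, 19, 7, 11, 16, 17, 8, 13, 5]
j=6: v[6]=11 > 5 → no swap
j=7: v[7]=16 > 5 → no swap
j=8: v[8]=17 > 5 → no swap
j=9: v[9]=8 > 5 → no swap
j=10: v[10]=13 > 5 → no swap
final swap v[1],v[11] → [4, 5, 6, 9, 19, 7, 11, 16, 17, 8, 13, 18]; return 1

[4, 5, 6, 9, 19, 7, 11, 16, 17, 8, 13, 18]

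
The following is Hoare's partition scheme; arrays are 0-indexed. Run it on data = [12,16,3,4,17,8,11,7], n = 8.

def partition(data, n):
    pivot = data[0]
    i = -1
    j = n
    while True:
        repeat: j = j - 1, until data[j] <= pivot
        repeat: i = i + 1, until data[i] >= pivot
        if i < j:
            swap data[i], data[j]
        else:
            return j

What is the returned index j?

4

pivot = data[0] = 12; i = -1, j = 8
j→7 (data[7]=7≤12), i→0 (data[0]=12≥12); i<j, swap → [7,16,3,4,17,8,11,12]
j→6 (data[6]=11≤12), i→1 (data[1]=16≥12); i<j, swap → [7,11,3,4,17,8,16,12]
j→5 (data[5]=8≤12), i→4 (data[4]=17≥12); i<j, swap → [7,11,3,4,8,17,16,12]
j→4, i→5; i≥j, return j=4. data = [7,11,3,4,8,17,16,12]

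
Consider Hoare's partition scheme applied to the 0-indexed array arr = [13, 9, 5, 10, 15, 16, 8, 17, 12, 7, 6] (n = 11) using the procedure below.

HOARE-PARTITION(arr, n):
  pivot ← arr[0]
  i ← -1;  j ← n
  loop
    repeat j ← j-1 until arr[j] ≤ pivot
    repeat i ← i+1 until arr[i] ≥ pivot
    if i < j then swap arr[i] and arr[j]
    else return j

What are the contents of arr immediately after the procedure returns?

pivot = arr[0] = 13; i = -1, j = 11
j→10 (arr[10]=6≤13), i→0 (arr[0]=13≥13); i<j, swap → [6, 9, 5, 10, 15, 16, 8, 17, 12, 7, 13]
j→9 (arr[9]=7≤13), i→4 (arr[4]=15≥13); i<j, swap → [6, 9, 5, 10, 7, 16, 8, 17, 12, 15, 13]
j→8 (arr[8]=12≤13), i→5 (arr[5]=16≥13); i<j, swap → [6, 9, 5, 10, 7, 12, 8, 17, 16, 15, 13]
j→6, i→7; i≥j, return j=6. arr = [6, 9, 5, 10, 7, 12, 8, 17, 16, 15, 13]

[6, 9, 5, 10, 7, 12, 8, 17, 16, 15, 13]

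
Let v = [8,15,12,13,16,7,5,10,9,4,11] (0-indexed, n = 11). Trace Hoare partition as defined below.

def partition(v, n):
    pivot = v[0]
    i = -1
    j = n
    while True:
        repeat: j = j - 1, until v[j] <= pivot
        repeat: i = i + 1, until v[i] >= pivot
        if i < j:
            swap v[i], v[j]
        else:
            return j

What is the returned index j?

2

pivot = v[0] = 8; i = -1, j = 11
j→9 (v[9]=4≤8), i→0 (v[0]=8≥8); i<j, swap → [4,15,12,13,16,7,5,10,9,8,11]
j→6 (v[6]=5≤8), i→1 (v[1]=15≥8); i<j, swap → [4,5,12,13,16,7,15,10,9,8,11]
j→5 (v[5]=7≤8), i→2 (v[2]=12≥8); i<j, swap → [4,5,7,13,16,12,15,10,9,8,11]
j→2, i→3; i≥j, return j=2. v = [4,5,7,13,16,12,15,10,9,8,11]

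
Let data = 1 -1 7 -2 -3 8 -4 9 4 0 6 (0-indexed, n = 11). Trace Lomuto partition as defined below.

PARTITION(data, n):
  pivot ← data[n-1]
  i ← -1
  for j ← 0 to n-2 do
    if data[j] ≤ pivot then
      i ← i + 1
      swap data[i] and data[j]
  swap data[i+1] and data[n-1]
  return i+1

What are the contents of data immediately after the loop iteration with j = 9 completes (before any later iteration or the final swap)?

pivot = data[10] = 6; i = -1
j=0: data[0]=1 ≤ 6 → i=0, swap data[0],data[0] (no change) → 1 -1 7 -2 -3 8 -4 9 4 0 6
j=1: data[1]=-1 ≤ 6 → i=1, swap data[1],data[1] (no change) → 1 -1 7 -2 -3 8 -4 9 4 0 6
j=2: data[2]=7 > 6 → no swap
j=3: data[3]=-2 ≤ 6 → i=2, swap data[2],data[3] → 1 -1 -2 7 -3 8 -4 9 4 0 6
j=4: data[4]=-3 ≤ 6 → i=3, swap data[3],data[4] → 1 -1 -2 -3 7 8 -4 9 4 0 6
j=5: data[5]=8 > 6 → no swap
j=6: data[6]=-4 ≤ 6 → i=4, swap data[4],data[6] → 1 -1 -2 -3 -4 8 7 9 4 0 6
j=7: data[7]=9 > 6 → no swap
j=8: data[8]=4 ≤ 6 → i=5, swap data[5],data[8] → 1 -1 -2 -3 -4 4 7 9 8 0 6
j=9: data[9]=0 ≤ 6 → i=6, swap data[6],data[9] → 1 -1 -2 -3 -4 4 0 9 8 7 6
(after j=9) data = 1 -1 -2 -3 -4 4 0 9 8 7 6

1 -1 -2 -3 -4 4 0 9 8 7 6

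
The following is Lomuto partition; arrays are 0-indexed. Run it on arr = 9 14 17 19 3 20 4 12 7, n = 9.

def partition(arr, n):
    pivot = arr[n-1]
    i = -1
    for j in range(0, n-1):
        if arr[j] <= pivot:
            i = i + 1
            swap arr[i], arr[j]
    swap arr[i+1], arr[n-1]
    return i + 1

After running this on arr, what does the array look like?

pivot = arr[8] = 7; i = -1
j=0: arr[0]=9 > 7 → no swap
j=1: arr[1]=14 > 7 → no swap
j=2: arr[2]=17 > 7 → no swap
j=3: arr[3]=19 > 7 → no swap
j=4: arr[4]=3 ≤ 7 → i=0, swap arr[0],arr[4] → 3 14 17 19 9 20 4 12 7
j=5: arr[5]=20 > 7 → no swap
j=6: arr[6]=4 ≤ 7 → i=1, swap arr[1],arr[6] → 3 4 17 19 9 20 14 12 7
j=7: arr[7]=12 > 7 → no swap
final swap arr[2],arr[8] → 3 4 7 19 9 20 14 12 17; return 2

3 4 7 19 9 20 14 12 17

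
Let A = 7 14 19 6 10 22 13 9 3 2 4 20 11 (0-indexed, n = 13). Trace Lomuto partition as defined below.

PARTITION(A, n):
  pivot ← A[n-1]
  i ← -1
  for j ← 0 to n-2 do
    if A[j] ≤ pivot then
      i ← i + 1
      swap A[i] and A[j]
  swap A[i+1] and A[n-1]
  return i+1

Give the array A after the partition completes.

7 6 10 9 3 2 4 11 19 22 13 20 14

pivot=11, i=-1
j=0: 7≤11, i=0, swap(0,0) ⇒ 7 14 19 6 10 22 13 9 3 2 4 20 11
j=1: 14>11, skip
j=2: 19>11, skip
j=3: 6≤11, i=1, swap(1,3) ⇒ 7 6 19 14 10 22 13 9 3 2 4 20 11
j=4: 10≤11, i=2, swap(2,4) ⇒ 7 6 10 14 19 22 13 9 3 2 4 20 11
j=5: 22>11, skip
j=6: 13>11, skip
j=7: 9≤11, i=3, swap(3,7) ⇒ 7 6 10 9 19 22 13 14 3 2 4 20 11
j=8: 3≤11, i=4, swap(4,8) ⇒ 7 6 10 9 3 22 13 14 19 2 4 20 11
j=9: 2≤11, i=5, swap(5,9) ⇒ 7 6 10 9 3 2 13 14 19 22 4 20 11
j=10: 4≤11, i=6, swap(6,10) ⇒ 7 6 10 9 3 2 4 14 19 22 13 20 11
j=11: 20>11, skip
swap(7,12) ⇒ 7 6 10 9 3 2 4 11 19 22 13 20 14; return 7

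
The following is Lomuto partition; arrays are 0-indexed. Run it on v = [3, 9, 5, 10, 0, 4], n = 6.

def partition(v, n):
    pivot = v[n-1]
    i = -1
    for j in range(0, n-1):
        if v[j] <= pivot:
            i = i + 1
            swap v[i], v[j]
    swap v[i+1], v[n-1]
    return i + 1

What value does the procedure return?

2

pivot = v[5] = 4; i = -1
j=0: v[0]=3 ≤ 4 → i=0, swap v[0],v[0] (no change) → [3, 9, 5, 10, 0, 4]
j=1: v[1]=9 > 4 → no swap
j=2: v[2]=5 > 4 → no swap
j=3: v[3]=10 > 4 → no swap
j=4: v[4]=0 ≤ 4 → i=1, swap v[1],v[4] → [3, 0, 5, 10, 9, 4]
final swap v[2],v[5] → [3, 0, 4, 10, 9, 5]; return 2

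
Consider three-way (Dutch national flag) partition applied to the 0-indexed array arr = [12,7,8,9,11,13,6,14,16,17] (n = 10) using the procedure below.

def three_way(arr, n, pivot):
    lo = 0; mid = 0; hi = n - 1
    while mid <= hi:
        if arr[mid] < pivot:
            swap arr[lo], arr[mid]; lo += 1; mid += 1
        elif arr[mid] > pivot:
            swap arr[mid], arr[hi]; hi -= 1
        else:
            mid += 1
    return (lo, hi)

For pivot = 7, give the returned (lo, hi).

pivot = 7; lo=0, mid=0, hi=9
arr[mid]=12>7: swap arr[0],arr[9]; hi=8 → [17,7,8,9,11,13,6,14,16,12]
arr[mid]=17>7: swap arr[0],arr[8]; hi=7 → [16,7,8,9,11,13,6,14,17,12]
arr[mid]=16>7: swap arr[0],arr[7]; hi=6 → [14,7,8,9,11,13,6,16,17,12]
arr[mid]=14>7: swap arr[0],arr[6]; hi=5 → [6,7,8,9,11,13,14,16,17,12]
arr[mid]=6<7: swap arr[0],arr[0]; lo=1,mid=1 → [6,7,8,9,11,13,14,16,17,12]
arr[mid]=7=7: mid=2
arr[mid]=8>7: swap arr[2],arr[5]; hi=4 → [6,7,13,9,11,8,14,16,17,12]
arr[mid]=13>7: swap arr[2],arr[4]; hi=3 → [6,7,11,9,13,8,14,16,17,12]
arr[mid]=11>7: swap arr[2],arr[3]; hi=2 → [6,7,9,11,13,8,14,16,17,12]
arr[mid]=9>7: swap arr[2],arr[2]; hi=1 → [6,7,9,11,13,8,14,16,17,12]
end: lo=1, hi=1; arr = [6,7,9,11,13,8,14,16,17,12]

(1, 1)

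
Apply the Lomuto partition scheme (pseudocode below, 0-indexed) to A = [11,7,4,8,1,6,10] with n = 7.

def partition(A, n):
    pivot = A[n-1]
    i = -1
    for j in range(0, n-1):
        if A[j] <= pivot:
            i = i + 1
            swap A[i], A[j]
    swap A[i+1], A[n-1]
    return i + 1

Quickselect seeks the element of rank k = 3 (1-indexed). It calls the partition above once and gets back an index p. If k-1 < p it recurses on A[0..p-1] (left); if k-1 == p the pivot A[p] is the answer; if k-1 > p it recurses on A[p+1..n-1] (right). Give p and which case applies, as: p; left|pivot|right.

5; left

pivot=10, i=-1
j=0: 11>10, skip
j=1: 7≤10, i=0, swap(0,1) ⇒ [7,11,4,8,1,6,10]
j=2: 4≤10, i=1, swap(1,2) ⇒ [7,4,11,8,1,6,10]
j=3: 8≤10, i=2, swap(2,3) ⇒ [7,4,8,11,1,6,10]
j=4: 1≤10, i=3, swap(3,4) ⇒ [7,4,8,1,11,6,10]
j=5: 6≤10, i=4, swap(4,5) ⇒ [7,4,8,1,6,11,10]
swap(5,6) ⇒ [7,4,8,1,6,10,11]; return 5
p = 5; k-1 = 2 < 5 ⇒ left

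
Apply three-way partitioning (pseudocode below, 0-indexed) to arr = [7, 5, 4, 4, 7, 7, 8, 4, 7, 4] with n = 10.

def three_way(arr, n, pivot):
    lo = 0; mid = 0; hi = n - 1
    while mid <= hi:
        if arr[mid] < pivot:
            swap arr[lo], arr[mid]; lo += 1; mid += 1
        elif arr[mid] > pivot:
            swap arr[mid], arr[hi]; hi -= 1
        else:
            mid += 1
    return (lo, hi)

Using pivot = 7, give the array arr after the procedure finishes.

pivot = 7; lo=0, mid=0, hi=9
arr[mid]=7=7: mid=1
arr[mid]=5<7: swap arr[0],arr[1]; lo=1,mid=2 → [5, 7, 4, 4, 7, 7, 8, 4, 7, 4]
arr[mid]=4<7: swap arr[1],arr[2]; lo=2,mid=3 → [5, 4, 7, 4, 7, 7, 8, 4, 7, 4]
arr[mid]=4<7: swap arr[2],arr[3]; lo=3,mid=4 → [5, 4, 4, 7, 7, 7, 8, 4, 7, 4]
arr[mid]=7=7: mid=5
arr[mid]=7=7: mid=6
arr[mid]=8>7: swap arr[6],arr[9]; hi=8 → [5, 4, 4, 7, 7, 7, 4, 4, 7, 8]
arr[mid]=4<7: swap arr[3],arr[6]; lo=4,mid=7 → [5, 4, 4, 4, 7, 7, 7, 4, 7, 8]
arr[mid]=4<7: swap arr[4],arr[7]; lo=5,mid=8 → [5, 4, 4, 4, 4, 7, 7, 7, 7, 8]
arr[mid]=7=7: mid=9
end: lo=5, hi=8; arr = [5, 4, 4, 4, 4, 7, 7, 7, 7, 8]

[5, 4, 4, 4, 4, 7, 7, 7, 7, 8]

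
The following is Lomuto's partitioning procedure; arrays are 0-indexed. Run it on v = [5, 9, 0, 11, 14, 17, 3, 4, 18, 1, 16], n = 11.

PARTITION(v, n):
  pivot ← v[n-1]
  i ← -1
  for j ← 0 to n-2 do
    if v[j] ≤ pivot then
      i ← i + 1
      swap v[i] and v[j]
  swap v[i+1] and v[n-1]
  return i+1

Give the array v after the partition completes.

[5, 9, 0, 11, 14, 3, 4, 1, 16, 17, 18]

pivot=16, i=-1
j=0: 5≤16, i=0, swap(0,0) ⇒ [5, 9, 0, 11, 14, 17, 3, 4, 18, 1, 16]
j=1: 9≤16, i=1, swap(1,1) ⇒ [5, 9, 0, 11, 14, 17, 3, 4, 18, 1, 16]
j=2: 0≤16, i=2, swap(2,2) ⇒ [5, 9, 0, 11, 14, 17, 3, 4, 18, 1, 16]
j=3: 11≤16, i=3, swap(3,3) ⇒ [5, 9, 0, 11, 14, 17, 3, 4, 18, 1, 16]
j=4: 14≤16, i=4, swap(4,4) ⇒ [5, 9, 0, 11, 14, 17, 3, 4, 18, 1, 16]
j=5: 17>16, skip
j=6: 3≤16, i=5, swap(5,6) ⇒ [5, 9, 0, 11, 14, 3, 17, 4, 18, 1, 16]
j=7: 4≤16, i=6, swap(6,7) ⇒ [5, 9, 0, 11, 14, 3, 4, 17, 18, 1, 16]
j=8: 18>16, skip
j=9: 1≤16, i=7, swap(7,9) ⇒ [5, 9, 0, 11, 14, 3, 4, 1, 18, 17, 16]
swap(8,10) ⇒ [5, 9, 0, 11, 14, 3, 4, 1, 16, 17, 18]; return 8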